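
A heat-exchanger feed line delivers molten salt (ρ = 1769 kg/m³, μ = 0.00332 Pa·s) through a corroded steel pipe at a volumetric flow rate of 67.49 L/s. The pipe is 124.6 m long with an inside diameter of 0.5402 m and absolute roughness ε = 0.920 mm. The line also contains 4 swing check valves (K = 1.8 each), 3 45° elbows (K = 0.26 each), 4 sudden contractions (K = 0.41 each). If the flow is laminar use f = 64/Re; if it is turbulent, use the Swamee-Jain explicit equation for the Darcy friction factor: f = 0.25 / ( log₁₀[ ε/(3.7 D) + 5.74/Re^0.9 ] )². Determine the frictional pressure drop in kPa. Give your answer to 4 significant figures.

Q = 67.49 L/s = 67.49/1000 = 0.06749 m³/s.
Cross-sectional area A = πD²/4 = π(0.5402)²/4 = 0.2292 m²; mean velocity V = Q/A = 0.06749/0.2292 = 0.2945 m/s.
Reynolds number Re = ρVD/μ = 1769 · 0.2945 · 0.5402 / 0.00332 = 8.476e+04.
Re > 4000 → turbulent. Relative roughness ε/D = 0.00092/0.5402 = 0.0017. Swamee-Jain: f = 0.25/(log₁₀[0.0017/3.7 + 5.74/8.476e+04^0.9])² = 0.25/(log₁₀[0.00046 + 0.000211])² = 0.25/(-3.173)² = 0.02483.
Total minor-loss coefficient ΣK = 4·1.8 + 3·0.26 + 4·0.41 = 9.62.
ΔP = [f·L/D + ΣK]·(ρV²/2) = [0.02483·124.6/0.5402 + 9.62]·(1769·0.2945²/2) = [5.726 + 9.62]·76.7 = 1177 Pa.
ΔP = 1177 Pa = 1.177 kPa.

ΔP ≈ 1.177 kPa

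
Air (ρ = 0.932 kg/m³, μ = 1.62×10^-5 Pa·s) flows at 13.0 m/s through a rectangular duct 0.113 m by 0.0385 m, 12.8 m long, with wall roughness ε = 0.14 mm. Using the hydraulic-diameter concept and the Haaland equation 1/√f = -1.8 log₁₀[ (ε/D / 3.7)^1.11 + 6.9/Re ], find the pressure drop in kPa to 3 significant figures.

Hydraulic diameter D_h = 4A/P = 4·(0.113·0.0385)/(2·(0.113+0.0385)) = 0.0174/0.303 = 0.05743 m.
Re = ρVD_h/μ = 0.932·13·0.05743/1.62e-05 = 4.295e+04.
ε/D_h = 0.00014/0.05743 = 0.00244; Haaland gives 1/√f = -1.8 log₁₀[0.000294+0.000161] = 6.016, so f = 0.02763.
ΔP = f(L/D_h)(ρV²/2) = 0.02763·12.8/0.05743·78.75 = 485 Pa.
ΔP = 0.485 kPa.

ΔP ≈ 0.485 kPa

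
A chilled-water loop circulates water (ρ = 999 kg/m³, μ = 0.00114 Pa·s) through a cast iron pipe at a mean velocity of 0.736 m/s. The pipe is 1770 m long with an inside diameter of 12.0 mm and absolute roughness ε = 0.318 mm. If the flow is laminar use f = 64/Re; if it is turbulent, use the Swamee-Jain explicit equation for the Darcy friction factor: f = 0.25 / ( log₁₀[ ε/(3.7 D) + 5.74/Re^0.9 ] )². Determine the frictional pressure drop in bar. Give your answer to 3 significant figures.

Reynolds number Re = ρVD/μ = 999 · 0.736 · 0.012 / 0.00114 = 7740.
Re > 4000 → turbulent. Relative roughness ε/D = 0.000318/0.012 = 0.0265. Swamee-Jain: f = 0.25/(log₁₀[0.0265/3.7 + 5.74/7740^0.9])² = 0.25/(log₁₀[0.00716 + 0.00182])² = 0.25/(-2.047)² = 0.05967.
Darcy-Weisbach: ΔP = f(L/D)(ρV²/2) = 0.05967·(1770/0.012)·(999·0.736²/2) = 0.05967·1.475e+05·270.6 = 2.382e+06 Pa.
ΔP = 2.382e+06 Pa = 23.8 bar.

ΔP ≈ 23.8 bar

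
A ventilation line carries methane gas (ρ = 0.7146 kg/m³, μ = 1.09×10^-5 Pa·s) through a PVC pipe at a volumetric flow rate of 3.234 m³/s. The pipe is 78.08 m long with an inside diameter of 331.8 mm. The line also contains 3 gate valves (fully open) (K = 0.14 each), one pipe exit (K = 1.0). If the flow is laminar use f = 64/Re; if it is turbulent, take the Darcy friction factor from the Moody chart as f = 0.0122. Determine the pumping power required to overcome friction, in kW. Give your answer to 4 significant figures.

Cross-sectional area A = πD²/4 = π(0.3318)²/4 = 0.08647 m²; mean velocity V = Q/A = 3.234/0.08647 = 37.4 m/s.
Reynolds number Re = ρVD/μ = 0.7146 · 37.4 · 0.3318 / 1.09e-05 = 8.136e+05.
Re > 4000 → turbulent; use the Moody-chart value f = 0.0122.
Total minor-loss coefficient ΣK = 3·0.14 + 1·1 = 1.42.
ΔP = [f·L/D + ΣK]·(ρV²/2) = [0.0122·78.08/0.3318 + 1.42]·(0.7146·37.4²/2) = [2.871 + 1.42]·499.8 = 2145 Pa.
Pumping power P = QΔP = 3.234·2145 = 6936.2 W = 6.936 kW.

P ≈ 6.936 kW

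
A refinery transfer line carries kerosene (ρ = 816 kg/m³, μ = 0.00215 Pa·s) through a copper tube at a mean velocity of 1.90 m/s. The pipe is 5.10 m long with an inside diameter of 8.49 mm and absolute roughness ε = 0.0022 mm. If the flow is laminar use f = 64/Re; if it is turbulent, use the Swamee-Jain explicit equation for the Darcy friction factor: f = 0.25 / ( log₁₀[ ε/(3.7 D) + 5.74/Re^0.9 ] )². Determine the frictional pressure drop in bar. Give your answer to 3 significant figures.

Reynolds number Re = ρVD/μ = 816 · 1.9 · 0.00849 / 0.00215 = 6122.
Re > 4000 → turbulent. Relative roughness ε/D = 2.2e-06/0.00849 = 0.000259. Swamee-Jain: f = 0.25/(log₁₀[0.000259/3.7 + 5.74/6122^0.9])² = 0.25/(log₁₀[7e-05 + 0.00224])² = 0.25/(-2.636)² = 0.03598.
Darcy-Weisbach: ΔP = f(L/D)(ρV²/2) = 0.03598·(5.1/0.00849)·(816·1.9²/2) = 0.03598·600.7·1473 = 3.183e+04 Pa.
ΔP = 3.183e+04 Pa = 0.318 bar.

ΔP ≈ 0.318 bar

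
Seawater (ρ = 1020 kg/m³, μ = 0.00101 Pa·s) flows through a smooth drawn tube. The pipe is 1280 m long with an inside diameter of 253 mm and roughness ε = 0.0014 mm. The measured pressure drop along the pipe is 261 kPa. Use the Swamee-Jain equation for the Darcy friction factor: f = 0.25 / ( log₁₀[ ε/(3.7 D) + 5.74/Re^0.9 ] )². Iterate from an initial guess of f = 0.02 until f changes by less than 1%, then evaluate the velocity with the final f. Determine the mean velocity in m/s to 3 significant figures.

V ≈ 2.86 m/s

Rearranging Darcy-Weisbach: V = √(2·ΔP·D/(f·L·ρ)). With ε/D = 1.4e-06/0.253 = 5.53e-06, iterate starting from f = 0.02:
  f = 0.02 → V = √(2·2.61e+05·0.253/(0.02·1280·1020)) = 2.249 m/s; Re = ρVD/μ = 5.746e+05; f → 0.01287
  f = 0.01287 → V = 2.804 m/s; Re = 7.163e+05; f → 0.0124
  f = 0.0124 → V = 2.856 m/s; Re = 7.298e+05; f → 0.01236
Converged (Δf/f < 1%). With the final f = 0.01236: V = √(2·2.61e+05·0.253/(0.01236·1280·1020)) = 2.861 m/s.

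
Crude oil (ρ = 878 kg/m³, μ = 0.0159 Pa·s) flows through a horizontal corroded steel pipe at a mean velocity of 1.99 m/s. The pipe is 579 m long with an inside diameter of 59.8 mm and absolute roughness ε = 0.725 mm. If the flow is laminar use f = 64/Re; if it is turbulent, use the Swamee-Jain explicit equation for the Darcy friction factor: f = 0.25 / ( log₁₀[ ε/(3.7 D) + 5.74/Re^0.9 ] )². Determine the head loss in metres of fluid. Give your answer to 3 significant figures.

Reynolds number Re = ρVD/μ = 878 · 1.99 · 0.0598 / 0.0159 = 6571.
Re > 4000 → turbulent. Relative roughness ε/D = 0.000725/0.0598 = 0.0121. Swamee-Jain: f = 0.25/(log₁₀[0.0121/3.7 + 5.74/6571^0.9])² = 0.25/(log₁₀[0.00328 + 0.0021])² = 0.25/(-2.269)² = 0.04855.
Darcy-Weisbach: ΔP = f(L/D)(ρV²/2) = 0.04855·(579/0.0598)·(878·1.99²/2) = 0.04855·9682·1738 = 8.172e+05 Pa.
Head loss h_f = ΔP/(ρg) = 8.172e+05/(878·9.81) = 94.9 m.

h_f ≈ 94.9 m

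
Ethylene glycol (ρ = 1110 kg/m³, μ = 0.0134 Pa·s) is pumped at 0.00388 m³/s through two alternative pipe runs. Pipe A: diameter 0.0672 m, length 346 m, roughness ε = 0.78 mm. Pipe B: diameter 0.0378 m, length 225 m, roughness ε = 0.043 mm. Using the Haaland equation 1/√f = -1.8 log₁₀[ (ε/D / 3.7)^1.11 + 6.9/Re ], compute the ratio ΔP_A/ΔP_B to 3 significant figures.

Pipe A: V = Q/A = 0.00388/0.003547 = 1.094 m/s; Re = 6090; ε/D = 0.0116; Haaland → f = 0.04734; ΔP_A = f(L/D)(ρV²/2) = 1.619e+05 Pa.
Pipe B: V = Q/A = 0.00388/0.001122 = 3.457 m/s; Re = 1.083e+04; ε/D = 0.00114; Haaland → f = 0.03177; ΔP_B = f(L/D)(ρV²/2) = 1.254e+06 Pa.
ΔP_A/ΔP_B = 1.619e+05/1.254e+06 = 0.129.

ΔP_A/ΔP_B ≈ 0.129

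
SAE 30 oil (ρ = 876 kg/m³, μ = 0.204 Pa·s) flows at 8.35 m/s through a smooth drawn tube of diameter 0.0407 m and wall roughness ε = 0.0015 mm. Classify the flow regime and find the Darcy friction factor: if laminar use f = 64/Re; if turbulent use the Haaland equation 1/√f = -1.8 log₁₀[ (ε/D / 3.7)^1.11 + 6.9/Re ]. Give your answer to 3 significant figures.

f ≈ 0.0439

Re = ρVD/μ = 876·8.35·0.0407/0.204 = 1459.
Re < 2300 → laminar, so f = 64/Re = 0.04386 (roughness is irrelevant in laminar flow).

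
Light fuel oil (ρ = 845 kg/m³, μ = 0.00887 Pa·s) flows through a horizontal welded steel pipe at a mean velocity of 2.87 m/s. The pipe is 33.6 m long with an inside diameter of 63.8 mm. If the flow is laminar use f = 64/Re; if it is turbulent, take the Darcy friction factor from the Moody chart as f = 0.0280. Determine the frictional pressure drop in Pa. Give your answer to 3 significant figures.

Reynolds number Re = ρVD/μ = 845 · 2.87 · 0.0638 / 0.00887 = 1.744e+04.
Re > 4000 → turbulent; use the Moody-chart value f = 0.0280.
Darcy-Weisbach: ΔP = f(L/D)(ρV²/2) = 0.028·(33.6/0.0638)·(845·2.87²/2) = 0.028·526.6·3480 = 5.132e+04 Pa.

ΔP ≈ 51300 Pa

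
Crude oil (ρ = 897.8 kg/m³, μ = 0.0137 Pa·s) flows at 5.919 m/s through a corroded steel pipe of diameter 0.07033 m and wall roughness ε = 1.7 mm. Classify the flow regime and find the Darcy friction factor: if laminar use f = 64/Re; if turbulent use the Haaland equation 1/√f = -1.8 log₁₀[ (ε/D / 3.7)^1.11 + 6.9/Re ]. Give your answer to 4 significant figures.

f ≈ 0.05372

Re = ρVD/μ = 897.8·5.919·0.07033/0.0137 = 2.728e+04.
Re > 4000 → turbulent. ε/D = 0.0017/0.07033 = 0.0242; Haaland: 1/√f = -1.8 log₁₀[0.00376 + 0.000253] = 4.314, so f = 0.05372.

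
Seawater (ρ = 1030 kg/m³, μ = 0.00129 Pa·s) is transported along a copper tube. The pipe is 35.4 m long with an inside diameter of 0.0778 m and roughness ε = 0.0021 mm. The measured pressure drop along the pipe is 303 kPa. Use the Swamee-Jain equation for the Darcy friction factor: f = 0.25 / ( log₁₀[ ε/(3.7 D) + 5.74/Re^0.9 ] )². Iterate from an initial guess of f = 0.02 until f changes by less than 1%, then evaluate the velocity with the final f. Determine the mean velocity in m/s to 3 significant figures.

V ≈ 9.94 m/s

Rearranging Darcy-Weisbach: V = √(2·ΔP·D/(f·L·ρ)). With ε/D = 2.1e-06/0.0778 = 2.7e-05, iterate starting from f = 0.02:
  f = 0.02 → V = √(2·3.03e+05·0.0778/(0.02·35.4·1030)) = 8.041 m/s; Re = ρVD/μ = 4.995e+05; f → 0.01351
  f = 0.01351 → V = 9.782 m/s; Re = 6.077e+05; f → 0.01312
  f = 0.01312 → V = 9.929 m/s; Re = 6.168e+05; f → 0.01309
Converged (Δf/f < 1%). With the final f = 0.01309: V = √(2·3.03e+05·0.0778/(0.01309·35.4·1030)) = 9.94 m/s.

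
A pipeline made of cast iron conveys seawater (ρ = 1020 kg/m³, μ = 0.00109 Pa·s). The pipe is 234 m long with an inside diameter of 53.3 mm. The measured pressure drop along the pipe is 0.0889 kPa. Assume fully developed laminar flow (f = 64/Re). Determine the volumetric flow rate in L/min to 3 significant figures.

For laminar flow, f = 64/Re with Re = ρVD/μ, so Darcy-Weisbach reduces to ΔP = 32μLV/D². Solving for V: V = ΔP·D²/(32μL) = 88.9·(0.0533)²/(32·0.00109·234) = 0.03094 m/s.
Check: Re = ρVD/μ = 1020·0.03094·0.0533/0.00109 = 1543 < 2300, so the laminar assumption holds.
Q = V·A = 0.03094·(π/4·0.0533²) = 6.904e-05 m³/s = 4.14 L/min.

Q ≈ 4.14 L/min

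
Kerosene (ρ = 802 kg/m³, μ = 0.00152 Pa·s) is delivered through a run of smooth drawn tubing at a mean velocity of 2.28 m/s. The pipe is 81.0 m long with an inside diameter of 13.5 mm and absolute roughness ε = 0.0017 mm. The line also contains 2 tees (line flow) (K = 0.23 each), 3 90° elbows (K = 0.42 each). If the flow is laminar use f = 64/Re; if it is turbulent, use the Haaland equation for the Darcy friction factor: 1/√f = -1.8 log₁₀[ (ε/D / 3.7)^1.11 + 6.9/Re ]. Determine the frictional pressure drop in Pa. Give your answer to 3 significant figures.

Reynolds number Re = ρVD/μ = 802 · 2.28 · 0.0135 / 0.00152 = 1.624e+04.
Re > 4000 → turbulent. Relative roughness ε/D = 1.7e-06/0.0135 = 0.000126. Haaland: 1/√f = -1.8 log₁₀[(0.000126/3.7)^1.11 + 6.9/1.624e+04] = -1.8 log₁₀[1.1e-05 + 0.000425] = 6.049, so f = 0.02733.
Total minor-loss coefficient ΣK = 2·0.23 + 3·0.42 = 1.72.
ΔP = [f·L/D + ΣK]·(ρV²/2) = [0.02733·81/0.0135 + 1.72]·(802·2.28²/2) = [164 + 1.72]·2085 = 3.454e+05 Pa.

ΔP ≈ 345000 Pa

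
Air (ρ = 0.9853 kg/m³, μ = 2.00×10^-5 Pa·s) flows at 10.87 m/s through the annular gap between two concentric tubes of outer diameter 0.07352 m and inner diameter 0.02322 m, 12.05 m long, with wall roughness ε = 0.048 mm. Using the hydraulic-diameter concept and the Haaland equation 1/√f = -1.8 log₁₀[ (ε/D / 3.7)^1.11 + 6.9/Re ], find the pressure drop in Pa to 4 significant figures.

ΔP ≈ 363.0 Pa

Hydraulic diameter D_h = 4A/P = D_o - D_i = 0.07352 - 0.02322 = 0.0503 m.
Re = ρVD_h/μ = 0.9853·10.87·0.0503/2e-05 = 2.694e+04.
ε/D_h = 4.8e-05/0.0503 = 0.000954; Haaland gives 1/√f = -1.8 log₁₀[0.000104+0.000256] = 6.198, so f = 0.02603.
ΔP = f(L/D_h)(ρV²/2) = 0.02603·12.05/0.0503·58.21 = 363 Pa.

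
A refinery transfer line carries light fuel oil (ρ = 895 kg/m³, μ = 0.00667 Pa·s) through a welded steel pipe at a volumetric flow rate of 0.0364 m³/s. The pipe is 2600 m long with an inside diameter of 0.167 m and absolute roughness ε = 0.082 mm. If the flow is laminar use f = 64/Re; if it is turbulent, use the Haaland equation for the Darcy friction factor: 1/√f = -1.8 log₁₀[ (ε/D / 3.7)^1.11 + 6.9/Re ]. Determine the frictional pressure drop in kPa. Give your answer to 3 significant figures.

Cross-sectional area A = πD²/4 = π(0.167)²/4 = 0.0219 m²; mean velocity V = Q/A = 0.0364/0.0219 = 1.662 m/s.
Reynolds number Re = ρVD/μ = 895 · 1.662 · 0.167 / 0.00667 = 3.724e+04.
Re > 4000 → turbulent. Relative roughness ε/D = 8.2e-05/0.167 = 0.000491. Haaland: 1/√f = -1.8 log₁₀[(0.000491/3.7)^1.11 + 6.9/3.724e+04] = -1.8 log₁₀[4.97e-05 + 0.000185] = 6.532, so f = 0.02344.
Darcy-Weisbach: ΔP = f(L/D)(ρV²/2) = 0.02344·(2600/0.167)·(895·1.662²/2) = 0.02344·1.557e+04·1236 = 4.509e+05 Pa.
ΔP = 4.509e+05 Pa = 451 kPa.

ΔP ≈ 451 kPa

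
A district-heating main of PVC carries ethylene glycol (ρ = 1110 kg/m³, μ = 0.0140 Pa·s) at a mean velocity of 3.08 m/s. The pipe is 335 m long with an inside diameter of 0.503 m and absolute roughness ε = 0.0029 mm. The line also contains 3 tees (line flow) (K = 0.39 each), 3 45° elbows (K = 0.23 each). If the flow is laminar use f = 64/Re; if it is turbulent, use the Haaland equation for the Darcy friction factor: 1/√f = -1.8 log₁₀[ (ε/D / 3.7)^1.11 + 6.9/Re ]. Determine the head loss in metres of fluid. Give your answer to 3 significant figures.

Reynolds number Re = ρVD/μ = 1110 · 3.08 · 0.503 / 0.014 = 1.228e+05.
Re > 4000 → turbulent. Relative roughness ε/D = 2.9e-06/0.503 = 5.77e-06. Haaland: 1/√f = -1.8 log₁₀[(5.77e-06/3.7)^1.11 + 6.9/1.228e+05] = -1.8 log₁₀[3.58e-07 + 5.62e-05] = 7.646, so f = 0.01711.
Total minor-loss coefficient ΣK = 3·0.39 + 3·0.23 = 1.86.
ΔP = [f·L/D + ΣK]·(ρV²/2) = [0.01711·335/0.503 + 1.86]·(1110·3.08²/2) = [11.39 + 1.86]·5265 = 6.977e+04 Pa.
Head loss h_f = ΔP/(ρg) = 6.977e+04/(1110·9.81) = 6.41 m.

h_f ≈ 6.41 m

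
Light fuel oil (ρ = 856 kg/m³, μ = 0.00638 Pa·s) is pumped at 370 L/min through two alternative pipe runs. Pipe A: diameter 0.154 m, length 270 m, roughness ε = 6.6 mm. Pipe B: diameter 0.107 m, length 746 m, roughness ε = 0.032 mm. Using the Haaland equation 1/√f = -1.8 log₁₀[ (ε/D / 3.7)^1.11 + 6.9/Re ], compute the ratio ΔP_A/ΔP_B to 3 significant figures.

ΔP_A/ΔP_B ≈ 0.132

Pipe A: V = Q/A = 0.006167/0.01863 = 0.3311 m/s; Re = 6841; ε/D = 0.0429; Haaland → f = 0.07056; ΔP_A = f(L/D)(ρV²/2) = 5804 Pa.
Pipe B: V = Q/A = 0.006167/0.008992 = 0.6858 m/s; Re = 9845; ε/D = 0.000299; Haaland → f = 0.03136; ΔP_B = f(L/D)(ρV²/2) = 4.402e+04 Pa.
ΔP_A/ΔP_B = 5804/4.402e+04 = 0.132.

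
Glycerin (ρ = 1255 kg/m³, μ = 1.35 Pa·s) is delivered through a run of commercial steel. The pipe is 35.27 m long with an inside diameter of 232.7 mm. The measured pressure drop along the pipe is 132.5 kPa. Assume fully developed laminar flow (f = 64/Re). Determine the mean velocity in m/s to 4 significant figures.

V ≈ 4.709 m/s

For laminar flow, f = 64/Re with Re = ρVD/μ, so Darcy-Weisbach reduces to ΔP = 32μLV/D². Solving for V: V = ΔP·D²/(32μL) = 1.325e+05·(0.2327)²/(32·1.35·35.27) = 4.709 m/s.
Check: Re = ρVD/μ = 1255·4.709·0.2327/1.35 = 1019 < 2300, so the laminar assumption holds.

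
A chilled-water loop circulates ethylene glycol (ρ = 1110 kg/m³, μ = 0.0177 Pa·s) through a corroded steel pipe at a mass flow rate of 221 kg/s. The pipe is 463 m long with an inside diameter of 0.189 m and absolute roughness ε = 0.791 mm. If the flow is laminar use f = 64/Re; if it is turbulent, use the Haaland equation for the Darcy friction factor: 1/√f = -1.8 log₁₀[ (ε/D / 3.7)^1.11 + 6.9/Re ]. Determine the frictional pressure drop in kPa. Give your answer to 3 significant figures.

A = πD²/4 = π(0.189)²/4 = 0.02806 m²; mean velocity V = ṁ/(ρA) = 221/(1110 · 0.02806) = 7.097 m/s.
Reynolds number Re = ρVD/μ = 1110 · 7.097 · 0.189 / 0.0177 = 8.411e+04.
Re > 4000 → turbulent. Relative roughness ε/D = 0.000791/0.189 = 0.00419. Haaland: 1/√f = -1.8 log₁₀[(0.00419/3.7)^1.11 + 6.9/8.411e+04] = -1.8 log₁₀[0.000536 + 8.2e-05] = 5.776, so f = 0.02998.
Darcy-Weisbach: ΔP = f(L/D)(ρV²/2) = 0.02998·(463/0.189)·(1110·7.097²/2) = 0.02998·2450·2.795e+04 = 2.053e+06 Pa.
ΔP = 2.053e+06 Pa = 2050 kPa.

ΔP ≈ 2050 kPa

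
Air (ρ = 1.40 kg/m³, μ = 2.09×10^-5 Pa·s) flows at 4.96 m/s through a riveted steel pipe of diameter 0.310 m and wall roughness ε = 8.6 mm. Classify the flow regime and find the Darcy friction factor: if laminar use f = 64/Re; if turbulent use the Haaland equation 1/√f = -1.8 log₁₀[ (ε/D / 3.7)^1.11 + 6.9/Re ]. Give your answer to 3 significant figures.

Re = ρVD/μ = 1.4·4.96·0.31/2.09e-05 = 1.03e+05.
Re > 4000 → turbulent. ε/D = 0.0086/0.31 = 0.0277; Haaland: 1/√f = -1.8 log₁₀[0.00438 + 6.7e-05] = 4.234, so f = 0.05578.

f ≈ 0.0558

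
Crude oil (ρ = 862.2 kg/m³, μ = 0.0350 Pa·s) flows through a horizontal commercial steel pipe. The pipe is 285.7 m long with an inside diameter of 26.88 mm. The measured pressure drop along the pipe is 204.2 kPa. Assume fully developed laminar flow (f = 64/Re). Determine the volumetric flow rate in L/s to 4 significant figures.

Q ≈ 0.2617 L/s

For laminar flow, f = 64/Re with Re = ρVD/μ, so Darcy-Weisbach reduces to ΔP = 32μLV/D². Solving for V: V = ΔP·D²/(32μL) = 2.042e+05·(0.02688)²/(32·0.035·285.7) = 0.4611 m/s.
Check: Re = ρVD/μ = 862.2·0.4611·0.02688/0.035 = 305.3 < 2300, so the laminar assumption holds.
Q = V·A = 0.4611·(π/4·0.02688²) = 0.0002617 m³/s = 0.2617 L/s.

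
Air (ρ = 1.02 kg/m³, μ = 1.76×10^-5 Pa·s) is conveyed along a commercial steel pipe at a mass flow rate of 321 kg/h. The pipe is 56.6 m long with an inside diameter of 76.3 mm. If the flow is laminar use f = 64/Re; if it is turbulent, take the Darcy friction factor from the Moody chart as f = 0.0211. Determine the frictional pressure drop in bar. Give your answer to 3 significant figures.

ΔP ≈ 0.0292 bar

ṁ = 321 kg/h = 321/3600 = 0.08917 kg/s.
A = πD²/4 = π(0.0763)²/4 = 0.004572 m²; mean velocity V = ṁ/(ρA) = 0.08917/(1.02 · 0.004572) = 19.12 m/s.
Reynolds number Re = ρVD/μ = 1.02 · 19.12 · 0.0763 / 1.76e-05 = 8.454e+04.
Re > 4000 → turbulent; use the Moody-chart value f = 0.0211.
Darcy-Weisbach: ΔP = f(L/D)(ρV²/2) = 0.0211·(56.6/0.0763)·(1.02·19.12²/2) = 0.0211·741.8·186.4 = 2918 Pa.
ΔP = 2918 Pa = 0.0292 bar.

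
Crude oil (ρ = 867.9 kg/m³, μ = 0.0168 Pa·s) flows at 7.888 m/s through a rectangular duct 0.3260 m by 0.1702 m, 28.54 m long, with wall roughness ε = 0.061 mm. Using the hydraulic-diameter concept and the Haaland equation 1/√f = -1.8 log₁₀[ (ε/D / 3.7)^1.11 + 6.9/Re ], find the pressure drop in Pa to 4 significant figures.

Hydraulic diameter D_h = 4A/P = 4·(0.326·0.1702)/(2·(0.326+0.1702)) = 0.2219/0.9924 = 0.2236 m.
Re = ρVD_h/μ = 867.9·7.888·0.2236/0.0168 = 9.113e+04.
ε/D_h = 6.1e-05/0.2236 = 0.000273; Haaland gives 1/√f = -1.8 log₁₀[2.59e-05+7.57e-05] = 7.188, so f = 0.01936.
ΔP = f(L/D_h)(ρV²/2) = 0.01936·28.54/0.2236·2.7e+04 = 6.67e+04 Pa.

ΔP ≈ 66700 Pa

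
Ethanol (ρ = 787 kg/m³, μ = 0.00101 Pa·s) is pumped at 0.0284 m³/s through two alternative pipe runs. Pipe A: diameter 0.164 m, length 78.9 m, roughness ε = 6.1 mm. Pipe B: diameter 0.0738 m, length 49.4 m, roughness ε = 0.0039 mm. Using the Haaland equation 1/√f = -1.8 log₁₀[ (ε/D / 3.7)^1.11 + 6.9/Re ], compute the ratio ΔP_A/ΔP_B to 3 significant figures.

ΔP_A/ΔP_B ≈ 0.130

Pipe A: V = Q/A = 0.0284/0.02112 = 1.344 m/s; Re = 1.718e+05; ε/D = 0.0372; Haaland → f = 0.06293; ΔP_A = f(L/D)(ρV²/2) = 2.153e+04 Pa.
Pipe B: V = Q/A = 0.0284/0.004278 = 6.639 m/s; Re = 3.818e+05; ε/D = 5.28e-05; Haaland → f = 0.01426; ΔP_B = f(L/D)(ρV²/2) = 1.656e+05 Pa.
ΔP_A/ΔP_B = 2.153e+04/1.656e+05 = 0.130.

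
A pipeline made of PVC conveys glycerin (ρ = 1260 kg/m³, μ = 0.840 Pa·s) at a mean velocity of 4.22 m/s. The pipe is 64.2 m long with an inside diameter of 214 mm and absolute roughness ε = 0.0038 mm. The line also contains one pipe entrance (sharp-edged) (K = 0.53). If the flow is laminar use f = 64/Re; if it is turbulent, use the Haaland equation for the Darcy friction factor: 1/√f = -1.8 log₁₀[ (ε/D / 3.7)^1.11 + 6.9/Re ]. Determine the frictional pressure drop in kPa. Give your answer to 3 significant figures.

ΔP ≈ 165 kPa

Reynolds number Re = ρVD/μ = 1260 · 4.22 · 0.214 / 0.84 = 1355.
Re < 2300 → laminar flow, so f = 64/Re = 64/1355 = 0.04725 (the turbulent correlation is not needed).
Total minor-loss coefficient ΣK = 1·0.53 = 0.53.
ΔP = [f·L/D + ΣK]·(ρV²/2) = [0.04725·64.2/0.214 + 0.53]·(1260·4.22²/2) = [14.17 + 0.53]·1.122e+04 = 1.65e+05 Pa.
ΔP = 1.65e+05 Pa = 165 kPa.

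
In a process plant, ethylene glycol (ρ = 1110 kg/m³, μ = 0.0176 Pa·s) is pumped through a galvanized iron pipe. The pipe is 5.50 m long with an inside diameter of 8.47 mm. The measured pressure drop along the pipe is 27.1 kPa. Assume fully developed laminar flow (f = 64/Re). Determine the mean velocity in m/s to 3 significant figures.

V ≈ 0.628 m/s

For laminar flow, f = 64/Re with Re = ρVD/μ, so Darcy-Weisbach reduces to ΔP = 32μLV/D². Solving for V: V = ΔP·D²/(32μL) = 2.71e+04·(0.00847)²/(32·0.0176·5.5) = 0.6276 m/s.
Check: Re = ρVD/μ = 1110·0.6276·0.00847/0.0176 = 335.3 < 2300, so the laminar assumption holds.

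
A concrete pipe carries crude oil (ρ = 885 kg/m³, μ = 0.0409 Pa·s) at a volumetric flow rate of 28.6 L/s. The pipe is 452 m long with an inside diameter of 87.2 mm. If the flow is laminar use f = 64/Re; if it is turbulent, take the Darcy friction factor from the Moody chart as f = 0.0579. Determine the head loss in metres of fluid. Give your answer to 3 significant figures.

Q = 28.6 L/s = 28.6/1000 = 0.0286 m³/s.
Cross-sectional area A = πD²/4 = π(0.0872)²/4 = 0.005972 m²; mean velocity V = Q/A = 0.0286/0.005972 = 4.789 m/s.
Reynolds number Re = ρVD/μ = 885 · 4.789 · 0.0872 / 0.0409 = 9036.
Re > 4000 → turbulent; use the Moody-chart value f = 0.0579.
Darcy-Weisbach: ΔP = f(L/D)(ρV²/2) = 0.0579·(452/0.0872)·(885·4.789²/2) = 0.0579·5183·1.015e+04 = 3.046e+06 Pa.
Head loss h_f = ΔP/(ρg) = 3.046e+06/(885·9.81) = 351 m.

h_f ≈ 351 m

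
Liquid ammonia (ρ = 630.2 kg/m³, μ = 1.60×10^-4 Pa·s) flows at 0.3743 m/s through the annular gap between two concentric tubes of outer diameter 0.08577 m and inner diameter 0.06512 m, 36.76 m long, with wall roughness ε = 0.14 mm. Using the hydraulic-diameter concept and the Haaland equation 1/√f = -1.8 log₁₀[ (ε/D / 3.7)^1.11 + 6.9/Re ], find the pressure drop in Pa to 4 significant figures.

Hydraulic diameter D_h = 4A/P = D_o - D_i = 0.08577 - 0.06512 = 0.02065 m.
Re = ρVD_h/μ = 630.2·0.3743·0.02065/0.00016 = 3.044e+04.
ε/D_h = 0.00014/0.02065 = 0.00678; Haaland gives 1/√f = -1.8 log₁₀[0.000916+0.000227] = 5.296, so f = 0.03566.
ΔP = f(L/D_h)(ρV²/2) = 0.03566·36.76/0.02065·44.15 = 2802 Pa.

ΔP ≈ 2802 Pa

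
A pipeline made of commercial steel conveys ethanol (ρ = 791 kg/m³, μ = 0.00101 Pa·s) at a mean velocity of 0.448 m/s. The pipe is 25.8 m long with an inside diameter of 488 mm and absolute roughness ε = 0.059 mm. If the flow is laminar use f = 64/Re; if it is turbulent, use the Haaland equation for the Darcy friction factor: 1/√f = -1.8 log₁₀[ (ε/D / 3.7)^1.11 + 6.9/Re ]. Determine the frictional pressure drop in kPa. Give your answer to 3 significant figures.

Reynolds number Re = ρVD/μ = 791 · 0.448 · 0.488 / 0.00101 = 1.712e+05.
Re > 4000 → turbulent. Relative roughness ε/D = 5.9e-05/0.488 = 0.000121. Haaland: 1/√f = -1.8 log₁₀[(0.000121/3.7)^1.11 + 6.9/1.712e+05] = -1.8 log₁₀[1.05e-05 + 4.03e-05] = 7.73, so f = 0.01674.
Darcy-Weisbach: ΔP = f(L/D)(ρV²/2) = 0.01674·(25.8/0.488)·(791·0.448²/2) = 0.01674·52.87·79.38 = 70.24 Pa.
ΔP = 70.24 Pa = 0.0702 kPa.

ΔP ≈ 0.0702 kPa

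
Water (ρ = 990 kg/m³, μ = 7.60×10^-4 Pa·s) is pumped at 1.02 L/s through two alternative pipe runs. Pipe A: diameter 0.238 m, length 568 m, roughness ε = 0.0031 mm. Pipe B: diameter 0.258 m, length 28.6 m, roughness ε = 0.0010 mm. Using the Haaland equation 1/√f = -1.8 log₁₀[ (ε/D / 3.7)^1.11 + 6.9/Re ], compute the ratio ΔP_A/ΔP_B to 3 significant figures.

Pipe A: V = Q/A = 0.00102/0.04449 = 0.02293 m/s; Re = 7108; ε/D = 1.3e-05; Haaland → f = 0.03401; ΔP_A = f(L/D)(ρV²/2) = 21.12 Pa.
Pipe B: V = Q/A = 0.00102/0.05228 = 0.01951 m/s; Re = 6557; ε/D = 3.88e-06; Haaland → f = 0.03481; ΔP_B = f(L/D)(ρV²/2) = 0.7271 Pa.
ΔP_A/ΔP_B = 21.12/0.7271 = 29.0.

ΔP_A/ΔP_B ≈ 29.0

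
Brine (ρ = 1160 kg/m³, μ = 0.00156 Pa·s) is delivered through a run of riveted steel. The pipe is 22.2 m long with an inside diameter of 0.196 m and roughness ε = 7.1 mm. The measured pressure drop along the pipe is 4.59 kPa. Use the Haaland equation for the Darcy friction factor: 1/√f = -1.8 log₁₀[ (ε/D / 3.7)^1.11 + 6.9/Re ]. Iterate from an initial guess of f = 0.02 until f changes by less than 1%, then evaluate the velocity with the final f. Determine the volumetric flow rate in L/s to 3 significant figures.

Rearranging Darcy-Weisbach: V = √(2·ΔP·D/(f·L·ρ)). With ε/D = 0.0071/0.196 = 0.0362, iterate starting from f = 0.02:
  f = 0.02 → V = √(2·4590·0.196/(0.02·22.2·1160)) = 1.869 m/s; Re = ρVD/μ = 2.724e+05; f → 0.06216
  f = 0.06216 → V = 1.06 m/s; Re = 1.545e+05; f → 0.06224
Converged (Δf/f < 1%). With the final f = 0.06224: V = √(2·4590·0.196/(0.06224·22.2·1160)) = 1.06 m/s.
Q = V·A = 1.06·(π/4·0.196²) = 0.03197 m³/s = 32.0 L/s.

Q ≈ 32.0 L/s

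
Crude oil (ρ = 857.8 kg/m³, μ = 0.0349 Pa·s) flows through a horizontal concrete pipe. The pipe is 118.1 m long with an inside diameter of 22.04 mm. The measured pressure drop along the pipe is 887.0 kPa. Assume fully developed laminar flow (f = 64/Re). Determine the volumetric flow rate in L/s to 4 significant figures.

For laminar flow, f = 64/Re with Re = ρVD/μ, so Darcy-Weisbach reduces to ΔP = 32μLV/D². Solving for V: V = ΔP·D²/(32μL) = 8.87e+05·(0.02204)²/(32·0.0349·118.1) = 3.267 m/s.
Check: Re = ρVD/μ = 857.8·3.267·0.02204/0.0349 = 1770 < 2300, so the laminar assumption holds.
Q = V·A = 3.267·(π/4·0.02204²) = 0.001246 m³/s = 1.246 L/s.

Q ≈ 1.246 L/s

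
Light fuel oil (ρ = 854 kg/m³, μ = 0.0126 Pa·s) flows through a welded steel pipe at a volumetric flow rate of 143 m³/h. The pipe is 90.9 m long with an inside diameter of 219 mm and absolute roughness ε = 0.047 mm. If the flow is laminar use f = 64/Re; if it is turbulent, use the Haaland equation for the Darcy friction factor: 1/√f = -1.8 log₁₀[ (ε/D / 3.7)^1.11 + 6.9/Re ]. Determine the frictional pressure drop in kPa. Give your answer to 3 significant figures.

Q = 143 m³/h = 143/3600 = 0.03972 m³/s.
Cross-sectional area A = πD²/4 = π(0.219)²/4 = 0.03767 m²; mean velocity V = Q/A = 0.03972/0.03767 = 1.055 m/s.
Reynolds number Re = ρVD/μ = 854 · 1.055 · 0.219 / 0.0126 = 1.565e+04.
Re > 4000 → turbulent. Relative roughness ε/D = 4.7e-05/0.219 = 0.000215. Haaland: 1/√f = -1.8 log₁₀[(0.000215/3.7)^1.11 + 6.9/1.565e+04] = -1.8 log₁₀[1.98e-05 + 0.000441] = 6.006, so f = 0.02772.
Darcy-Weisbach: ΔP = f(L/D)(ρV²/2) = 0.02772·(90.9/0.219)·(854·1.055²/2) = 0.02772·415.1·474.8 = 5464 Pa.
ΔP = 5464 Pa = 5.46 kPa.

ΔP ≈ 5.46 kPa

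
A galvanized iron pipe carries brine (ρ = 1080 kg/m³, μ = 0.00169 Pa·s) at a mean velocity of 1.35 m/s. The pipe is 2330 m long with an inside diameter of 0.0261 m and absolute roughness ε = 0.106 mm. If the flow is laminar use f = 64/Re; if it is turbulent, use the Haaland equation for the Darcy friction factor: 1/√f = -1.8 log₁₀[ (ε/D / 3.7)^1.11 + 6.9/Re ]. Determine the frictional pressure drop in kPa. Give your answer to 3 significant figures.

ΔP ≈ 2850 kPa

Reynolds number Re = ρVD/μ = 1080 · 1.35 · 0.0261 / 0.00169 = 2.252e+04.
Re > 4000 → turbulent. Relative roughness ε/D = 0.000106/0.0261 = 0.00406. Haaland: 1/√f = -1.8 log₁₀[(0.00406/3.7)^1.11 + 6.9/2.252e+04] = -1.8 log₁₀[0.000519 + 0.000306] = 5.55, so f = 0.03246.
Darcy-Weisbach: ΔP = f(L/D)(ρV²/2) = 0.03246·(2330/0.0261)·(1080·1.35²/2) = 0.03246·8.927e+04·984.2 = 2.852e+06 Pa.
ΔP = 2.852e+06 Pa = 2850 kPa.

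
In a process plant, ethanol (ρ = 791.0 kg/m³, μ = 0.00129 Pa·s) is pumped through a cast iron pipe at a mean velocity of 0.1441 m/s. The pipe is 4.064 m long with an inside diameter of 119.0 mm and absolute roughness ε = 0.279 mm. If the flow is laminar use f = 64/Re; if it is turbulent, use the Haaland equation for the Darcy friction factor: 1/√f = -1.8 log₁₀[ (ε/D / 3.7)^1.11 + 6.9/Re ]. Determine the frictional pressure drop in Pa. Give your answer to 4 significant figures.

ΔP ≈ 9.443 Pa

Reynolds number Re = ρVD/μ = 791 · 0.1441 · 0.119 / 0.00129 = 1.051e+04.
Re > 4000 → turbulent. Relative roughness ε/D = 0.000279/0.119 = 0.00234. Haaland: 1/√f = -1.8 log₁₀[(0.00234/3.7)^1.11 + 6.9/1.051e+04] = -1.8 log₁₀[0.000282 + 0.000656] = 5.45, so f = 0.03367.
Darcy-Weisbach: ΔP = f(L/D)(ρV²/2) = 0.03367·(4.064/0.119)·(791·0.1441²/2) = 0.03367·34.15·8.212 = 9.443 Pa.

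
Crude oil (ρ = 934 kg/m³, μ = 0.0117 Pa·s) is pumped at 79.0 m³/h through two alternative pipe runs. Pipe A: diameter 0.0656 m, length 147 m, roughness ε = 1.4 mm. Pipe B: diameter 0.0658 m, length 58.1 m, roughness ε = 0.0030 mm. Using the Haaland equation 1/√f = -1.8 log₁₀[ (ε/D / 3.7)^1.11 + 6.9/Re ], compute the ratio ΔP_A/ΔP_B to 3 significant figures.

Pipe A: V = Q/A = 0.02194/0.00338 = 6.493 m/s; Re = 3.4e+04; ε/D = 0.0213; Haaland → f = 0.05104; ΔP_A = f(L/D)(ρV²/2) = 2.252e+06 Pa.
Pipe B: V = Q/A = 0.02194/0.0034 = 6.453 m/s; Re = 3.39e+04; ε/D = 4.56e-05; Haaland → f = 0.02274; ΔP_B = f(L/D)(ρV²/2) = 3.906e+05 Pa.
ΔP_A/ΔP_B = 2.252e+06/3.906e+05 = 5.76.

ΔP_A/ΔP_B ≈ 5.76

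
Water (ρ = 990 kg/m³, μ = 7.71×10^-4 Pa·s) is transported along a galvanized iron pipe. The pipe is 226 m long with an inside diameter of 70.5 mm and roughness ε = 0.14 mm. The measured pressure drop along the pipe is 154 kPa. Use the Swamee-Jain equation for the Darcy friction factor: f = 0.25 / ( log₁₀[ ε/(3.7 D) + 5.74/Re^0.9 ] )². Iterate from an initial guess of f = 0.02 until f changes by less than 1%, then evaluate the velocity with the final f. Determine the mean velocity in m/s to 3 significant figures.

V ≈ 1.99 m/s

Rearranging Darcy-Weisbach: V = √(2·ΔP·D/(f·L·ρ)). With ε/D = 0.00014/0.0705 = 0.00199, iterate starting from f = 0.02:
  f = 0.02 → V = √(2·1.54e+05·0.0705/(0.02·226·990)) = 2.203 m/s; Re = ρVD/μ = 1.994e+05; f → 0.02445
  f = 0.02445 → V = 1.992 m/s; Re = 1.804e+05; f → 0.02454
Converged (Δf/f < 1%). With the final f = 0.02454: V = √(2·1.54e+05·0.0705/(0.02454·226·990)) = 1.988 m/s.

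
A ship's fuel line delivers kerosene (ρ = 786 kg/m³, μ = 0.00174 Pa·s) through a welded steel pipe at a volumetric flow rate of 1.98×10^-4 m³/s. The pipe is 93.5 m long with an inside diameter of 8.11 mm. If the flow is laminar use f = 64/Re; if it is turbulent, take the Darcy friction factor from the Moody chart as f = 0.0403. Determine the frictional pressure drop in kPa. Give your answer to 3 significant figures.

Cross-sectional area A = πD²/4 = π(0.00811)²/4 = 5.166e-05 m²; mean velocity V = Q/A = 0.000198/5.166e-05 = 3.833 m/s.
Reynolds number Re = ρVD/μ = 786 · 3.833 · 0.00811 / 0.00174 = 1.404e+04.
Re > 4000 → turbulent; use the Moody-chart value f = 0.0403.
Darcy-Weisbach: ΔP = f(L/D)(ρV²/2) = 0.0403·(93.5/0.00811)·(786·3.833²/2) = 0.0403·1.153e+04·5774 = 2.683e+06 Pa.
ΔP = 2.683e+06 Pa = 2680 kPa.

ΔP ≈ 2680 kPa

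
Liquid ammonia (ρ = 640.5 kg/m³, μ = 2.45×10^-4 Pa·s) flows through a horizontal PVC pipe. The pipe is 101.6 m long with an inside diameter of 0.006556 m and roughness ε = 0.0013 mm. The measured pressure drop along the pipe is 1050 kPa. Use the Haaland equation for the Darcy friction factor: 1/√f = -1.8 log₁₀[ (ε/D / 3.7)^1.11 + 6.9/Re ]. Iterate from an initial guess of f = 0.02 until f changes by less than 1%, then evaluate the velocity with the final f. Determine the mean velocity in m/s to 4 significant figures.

Rearranging Darcy-Weisbach: V = √(2·ΔP·D/(f·L·ρ)). With ε/D = 1.3e-06/0.006556 = 0.000198, iterate starting from f = 0.02:
  f = 0.02 → V = √(2·1.05e+06·0.006556/(0.02·101.6·640.5)) = 3.252 m/s; Re = ρVD/μ = 5.574e+04; f → 0.02085
  f = 0.02085 → V = 3.186 m/s; Re = 5.46e+04; f → 0.02093
Converged (Δf/f < 1%). With the final f = 0.02093: V = √(2·1.05e+06·0.006556/(0.02093·101.6·640.5)) = 3.179 m/s.

V ≈ 3.179 m/s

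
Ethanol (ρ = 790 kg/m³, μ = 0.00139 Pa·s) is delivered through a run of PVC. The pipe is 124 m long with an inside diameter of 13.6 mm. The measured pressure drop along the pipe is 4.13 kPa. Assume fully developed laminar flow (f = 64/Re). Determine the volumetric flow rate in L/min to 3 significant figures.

Q ≈ 1.21 L/min

For laminar flow, f = 64/Re with Re = ρVD/μ, so Darcy-Weisbach reduces to ΔP = 32μLV/D². Solving for V: V = ΔP·D²/(32μL) = 4130·(0.0136)²/(32·0.00139·124) = 0.1385 m/s.
Check: Re = ρVD/μ = 790·0.1385·0.0136/0.00139 = 1071 < 2300, so the laminar assumption holds.
Q = V·A = 0.1385·(π/4·0.0136²) = 2.012e-05 m³/s = 1.21 L/min.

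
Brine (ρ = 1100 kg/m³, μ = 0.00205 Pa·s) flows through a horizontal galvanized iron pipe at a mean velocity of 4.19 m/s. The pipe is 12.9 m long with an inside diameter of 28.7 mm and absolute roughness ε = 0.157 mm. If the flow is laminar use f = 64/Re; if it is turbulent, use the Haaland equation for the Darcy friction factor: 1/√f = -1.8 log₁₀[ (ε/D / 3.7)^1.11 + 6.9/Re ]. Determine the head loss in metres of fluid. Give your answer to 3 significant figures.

Reynolds number Re = ρVD/μ = 1100 · 4.19 · 0.0287 / 0.00205 = 6.453e+04.
Re > 4000 → turbulent. Relative roughness ε/D = 0.000157/0.0287 = 0.00547. Haaland: 1/√f = -1.8 log₁₀[(0.00547/3.7)^1.11 + 6.9/6.453e+04] = -1.8 log₁₀[0.000722 + 0.000107] = 5.547, so f = 0.0325.
Darcy-Weisbach: ΔP = f(L/D)(ρV²/2) = 0.0325·(12.9/0.0287)·(1100·4.19²/2) = 0.0325·449.5·9656 = 1.411e+05 Pa.
Head loss h_f = ΔP/(ρg) = 1.411e+05/(1100·9.81) = 13.1 m.

h_f ≈ 13.1 m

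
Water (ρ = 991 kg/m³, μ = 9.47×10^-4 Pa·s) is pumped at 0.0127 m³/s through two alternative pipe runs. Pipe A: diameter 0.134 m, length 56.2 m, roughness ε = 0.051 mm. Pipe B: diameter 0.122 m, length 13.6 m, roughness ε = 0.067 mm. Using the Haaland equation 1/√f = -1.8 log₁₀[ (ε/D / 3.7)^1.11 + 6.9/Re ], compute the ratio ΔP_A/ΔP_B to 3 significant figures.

Pipe A: V = Q/A = 0.0127/0.0141 = 0.9005 m/s; Re = 1.263e+05; ε/D = 0.000381; Haaland → f = 0.01895; ΔP_A = f(L/D)(ρV²/2) = 3194 Pa.
Pipe B: V = Q/A = 0.0127/0.01169 = 1.086 m/s; Re = 1.387e+05; ε/D = 0.000549; Haaland → f = 0.01954; ΔP_B = f(L/D)(ρV²/2) = 1274 Pa.
ΔP_A/ΔP_B = 3194/1274 = 2.51.

ΔP_A/ΔP_B ≈ 2.51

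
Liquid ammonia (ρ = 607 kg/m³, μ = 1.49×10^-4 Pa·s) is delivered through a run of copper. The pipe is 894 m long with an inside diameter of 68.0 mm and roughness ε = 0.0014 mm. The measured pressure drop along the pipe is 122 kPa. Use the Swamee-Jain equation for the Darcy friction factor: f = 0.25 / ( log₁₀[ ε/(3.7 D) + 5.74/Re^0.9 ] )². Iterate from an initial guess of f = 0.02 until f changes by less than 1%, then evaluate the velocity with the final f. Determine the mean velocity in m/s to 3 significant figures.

Rearranging Darcy-Weisbach: V = √(2·ΔP·D/(f·L·ρ)). With ε/D = 1.4e-06/0.068 = 2.06e-05, iterate starting from f = 0.02:
  f = 0.02 → V = √(2·1.22e+05·0.068/(0.02·894·607)) = 1.236 m/s; Re = ρVD/μ = 3.425e+05; f → 0.01428
  f = 0.01428 → V = 1.463 m/s; Re = 4.053e+05; f → 0.01388
  f = 0.01388 → V = 1.484 m/s; Re = 4.111e+05; f → 0.01385
Converged (Δf/f < 1%). With the final f = 0.01385: V = √(2·1.22e+05·0.068/(0.01385·894·607)) = 1.486 m/s.

V ≈ 1.49 m/s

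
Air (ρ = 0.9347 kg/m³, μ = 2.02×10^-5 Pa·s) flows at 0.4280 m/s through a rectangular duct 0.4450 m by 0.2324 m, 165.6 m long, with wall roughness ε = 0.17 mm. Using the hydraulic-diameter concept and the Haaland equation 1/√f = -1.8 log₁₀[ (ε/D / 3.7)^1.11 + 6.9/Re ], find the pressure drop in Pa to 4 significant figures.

Hydraulic diameter D_h = 4A/P = 4·(0.445·0.2324)/(2·(0.445+0.2324)) = 0.4137/1.355 = 0.3053 m.
Re = ρVD_h/μ = 0.9347·0.428·0.3053/2.02e-05 = 6047.
ε/D_h = 0.00017/0.3053 = 0.000557; Haaland gives 1/√f = -1.8 log₁₀[5.71e-05+0.00114] = 5.259, so f = 0.03616.
ΔP = f(L/D_h)(ρV²/2) = 0.03616·165.6/0.3053·0.08561 = 1.679 Pa.

ΔP ≈ 1.679 Pa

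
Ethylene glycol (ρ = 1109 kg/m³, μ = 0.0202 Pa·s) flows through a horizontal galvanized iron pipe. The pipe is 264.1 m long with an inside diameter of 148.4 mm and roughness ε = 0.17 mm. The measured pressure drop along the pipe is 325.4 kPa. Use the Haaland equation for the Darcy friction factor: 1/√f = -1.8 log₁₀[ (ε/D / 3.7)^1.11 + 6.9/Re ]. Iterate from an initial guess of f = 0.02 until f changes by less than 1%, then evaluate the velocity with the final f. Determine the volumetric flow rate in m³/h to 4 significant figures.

Q ≈ 221.2 m³/h

Rearranging Darcy-Weisbach: V = √(2·ΔP·D/(f·L·ρ)). With ε/D = 0.00017/0.1484 = 0.00115, iterate starting from f = 0.02:
  f = 0.02 → V = √(2·3.254e+05·0.1484/(0.02·264.1·1109)) = 4.06 m/s; Re = ρVD/μ = 3.308e+04; f → 0.02558
  f = 0.02558 → V = 3.591 m/s; Re = 2.925e+04; f → 0.02608
  f = 0.02608 → V = 3.556 m/s; Re = 2.897e+04; f → 0.02613
Converged (Δf/f < 1%). With the final f = 0.02613: V = √(2·3.254e+05·0.1484/(0.02613·264.1·1109)) = 3.553 m/s.
Q = V·A = 3.553·(π/4·0.1484²) = 0.06145 m³/s = 221.2 m³/h.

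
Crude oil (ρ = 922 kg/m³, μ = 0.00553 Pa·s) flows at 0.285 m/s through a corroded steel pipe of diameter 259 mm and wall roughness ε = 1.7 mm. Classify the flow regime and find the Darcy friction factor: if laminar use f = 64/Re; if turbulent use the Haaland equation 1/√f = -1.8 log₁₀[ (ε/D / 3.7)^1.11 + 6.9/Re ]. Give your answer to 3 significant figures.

f ≈ 0.0383

Re = ρVD/μ = 922·0.285·0.259/0.00553 = 1.231e+04.
Re > 4000 → turbulent. ε/D = 0.0017/0.259 = 0.00656; Haaland: 1/√f = -1.8 log₁₀[0.000884 + 0.000561] = 5.113, so f = 0.03826.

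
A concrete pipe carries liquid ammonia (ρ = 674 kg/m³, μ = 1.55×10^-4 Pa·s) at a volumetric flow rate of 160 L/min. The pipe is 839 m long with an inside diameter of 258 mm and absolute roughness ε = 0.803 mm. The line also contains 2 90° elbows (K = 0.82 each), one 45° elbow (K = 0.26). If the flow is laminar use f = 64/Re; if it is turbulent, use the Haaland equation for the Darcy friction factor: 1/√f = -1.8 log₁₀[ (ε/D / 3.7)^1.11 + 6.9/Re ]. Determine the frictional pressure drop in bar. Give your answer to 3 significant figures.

ΔP ≈ 8.27×10^-4 bar

Q = 160 L/min = 160/60000 = 0.002667 m³/s.
Cross-sectional area A = πD²/4 = π(0.258)²/4 = 0.05228 m²; mean velocity V = Q/A = 0.002667/0.05228 = 0.05101 m/s.
Reynolds number Re = ρVD/μ = 674 · 0.05101 · 0.258 / 0.000155 = 5.723e+04.
Re > 4000 → turbulent. Relative roughness ε/D = 0.000803/0.258 = 0.00311. Haaland: 1/√f = -1.8 log₁₀[(0.00311/3.7)^1.11 + 6.9/5.723e+04] = -1.8 log₁₀[0.000386 + 0.000121] = 5.932, so f = 0.02842.
Total minor-loss coefficient ΣK = 2·0.82 + 1·0.26 = 1.9.
ΔP = [f·L/D + ΣK]·(ρV²/2) = [0.02842·839/0.258 + 1.9]·(674·0.05101²/2) = [92.43 + 1.9]·0.8768 = 82.71 Pa.
ΔP = 82.71 Pa = 8.27×10^-4 bar.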